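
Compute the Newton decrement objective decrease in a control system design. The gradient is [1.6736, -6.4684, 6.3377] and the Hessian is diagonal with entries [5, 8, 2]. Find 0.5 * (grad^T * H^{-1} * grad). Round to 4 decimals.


Step 1: H is diagonal, so H^(-1) * g = [0.3347, -0.8086, 3.1689].
Step 2: g^T H^(-1) g = sum_i g_i^2 / H_ii
  = (1.6736)^2/5 + (-6.4684)^2/8 + (6.3377)^2/2
  = 0.5602 + 5.23 + 20.0832 = 25.8734
Step 3: Objective decrease = 0.5 * g^T H^(-1) g = 12.9367


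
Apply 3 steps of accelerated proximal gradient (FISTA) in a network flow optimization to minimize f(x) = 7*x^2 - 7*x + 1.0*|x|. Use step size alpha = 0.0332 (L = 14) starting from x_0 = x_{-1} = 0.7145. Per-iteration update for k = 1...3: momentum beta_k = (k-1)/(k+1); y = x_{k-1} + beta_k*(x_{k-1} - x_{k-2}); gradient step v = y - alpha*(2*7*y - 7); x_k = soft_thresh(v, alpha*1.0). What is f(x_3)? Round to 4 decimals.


FISTA on f(x) = 7*x^2 - 7*x + 1.0*|x|
L = 14, alpha = 0.0332
Iteration 1: beta = 0.0, y = 0.7145 + 0.0*(0.7145 - 0.7145) = 0.7145
  grad(y) = 3.003, v = y - alpha*grad = 0.6148
  prox(v) = soft_thresh(0.6148, 0.0332) = 0.5816
Iteration 2: beta = 0.3333, y = 0.5816 + 0.3333*(0.5816 - 0.7145) = 0.5373
  grad(y) = 0.5222, v = y - alpha*grad = 0.52
  prox(v) = soft_thresh(0.52, 0.0332) = 0.4868
Iteration 3: beta = 0.5, y = 0.4868 + 0.5*(0.4868 - 0.5816) = 0.4393
  grad(y) = -0.8492, v = y - alpha*grad = 0.4675
  prox(v) = soft_thresh(0.4675, 0.0332) = 0.4343
f(x_3) = 7*0.4343^2 - 7*0.4343 + 1.0*|0.4343| = -1.2855


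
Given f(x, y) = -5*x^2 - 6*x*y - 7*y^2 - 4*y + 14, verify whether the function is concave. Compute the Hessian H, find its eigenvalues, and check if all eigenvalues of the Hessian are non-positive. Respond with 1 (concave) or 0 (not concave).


The Hessian of f(x,y) = -5*x^2 - 6*x*y - 7*y^2 - 4*y + 14 is:
H = [[-10, -6], [-6, -14]]
Trace = -10 - 14 = -24
Determinant = -10*-14 - (-6)^2 = 104
Discriminant = (-24)^2 - 4*104 = 160.0
Eigenvalues: lambda_1 = -18.3246, lambda_2 = -5.6754
The function is concave.

1


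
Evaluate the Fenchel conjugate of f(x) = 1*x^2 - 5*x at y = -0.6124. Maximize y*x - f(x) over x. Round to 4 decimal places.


f*(y) = sup_x {y*x - a*x^2 - b*x} = sup_x {(y-b)*x - a*x^2}
FOC: (y - b) - 2a*x = 0 => x* = (y - b)/(2a)
x* = (-0.6124 + 5)/(2*1) = 2.1938
f*(-0.6124) = (y-b)^2/(4a) = (-0.6124 + 5)^2/(4*1)
= 19.251/4 = 4.8128


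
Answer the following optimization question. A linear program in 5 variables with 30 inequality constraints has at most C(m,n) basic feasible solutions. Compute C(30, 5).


Each vertex corresponds to some choice of n active constraints out of m, so the number of vertices is at most C(m, n) = m! / (n!(m-n)!).
m = 30, n = 5
Numerator: 30 * 29 * 28 * 27 * 26
Denominator: 5! = 120
C(30, 5) = 142506


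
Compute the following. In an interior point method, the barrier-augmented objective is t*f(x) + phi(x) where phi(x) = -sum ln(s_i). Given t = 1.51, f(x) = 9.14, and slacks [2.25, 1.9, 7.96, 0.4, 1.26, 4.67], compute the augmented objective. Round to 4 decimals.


Step 1: Compute log-barrier.
ln values: [0.8109, 0.6419, 2.0744, -0.9163, 0.2311, 1.5412]
phi = -(0.8109 + 0.6419 + 2.0744 - 0.9163 + 0.2311 + 1.5412) = -4.3832
Step 2: Compute augmented objective.
t*f(x) = 1.51*9.14 = 13.8014
Total = 13.8014 - 4.3832 = 9.4182


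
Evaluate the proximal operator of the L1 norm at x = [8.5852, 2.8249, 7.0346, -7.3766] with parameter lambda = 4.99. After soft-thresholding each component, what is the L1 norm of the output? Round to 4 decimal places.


Soft-thresholding with lambda = 4.99:
prox(8.5852) = sign(8.5852)*max(|8.5852| - 4.99, 0) = 3.5952
prox(2.8249) = sign(2.8249)*max(|2.8249| - 4.99, 0) = 0.0
prox(7.0346) = sign(7.0346)*max(|7.0346| - 4.99, 0) = 2.0446
prox(-7.3766) = sign(-7.3766)*max(|-7.3766| - 4.99, 0) = -2.3866
prox(x) = [3.5952, 0.0, 2.0446, -2.3866]
||prox(x)||_1 = 3.5952 + 0.0 + 2.0446 + 2.3866 = 8.0264


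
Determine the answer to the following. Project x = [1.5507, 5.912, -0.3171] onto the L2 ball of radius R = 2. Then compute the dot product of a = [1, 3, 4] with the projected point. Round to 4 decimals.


Step 1: Compute ||x|| (intermediates to 6 decimals).
||x|| = sqrt(1.5507^2 + 5.912^2 + (-0.3171)^2) = 6.12021
Step 2: Project.
Since ||x|| > R, scale = R/||x|| = 2/6.12021 = 0.326786, proj(x) = scale * x
proj(x) = [0.506747, 1.931959, -0.103624]
Step 3: Dot product.
a^T * proj(x) = 1*0.506747 + 3*1.931959 + 4*(-0.103624) = 5.8881


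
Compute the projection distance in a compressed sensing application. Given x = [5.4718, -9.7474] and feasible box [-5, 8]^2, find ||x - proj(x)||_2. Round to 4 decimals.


Project each component onto [-5, 8].
clip(5.4718) = 5.4718, clip(-9.7474) = -5.0
Projection = [5.4718, -5.0]
Squared diffs: [0.0, 22.5378]
Distance = sqrt(22.5378) = 4.7474


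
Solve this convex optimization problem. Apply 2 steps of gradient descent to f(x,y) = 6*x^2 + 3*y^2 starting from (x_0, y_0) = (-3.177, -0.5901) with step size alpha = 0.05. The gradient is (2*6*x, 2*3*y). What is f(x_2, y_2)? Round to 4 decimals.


Gradient descent on f(x,y) = 6*x^2 + 3*y^2.
Starting point: (-3.177, -0.5901), alpha = 0.05
Step 1: grad_x = 2*6*-3.177 = -38.124, grad_y = 2*3*-0.5901 = -3.5406
  x_1 = -3.177 - 0.05*-38.124 = -1.2708
  y_1 = -0.5901 - 0.05*-3.5406 = -0.4131
Step 2: grad_x = 2*6*-1.2708 = -15.2496, grad_y = 2*3*-0.4131 = -2.4784
  x_2 = -1.2708 - 0.05*-15.2496 = -0.5083
  y_2 = -0.4131 - 0.05*-2.4784 = -0.2891
f(-0.5083, -0.2891) = 6*(-0.5083)^2 + 3*(-0.2891)^2 = 1.8012


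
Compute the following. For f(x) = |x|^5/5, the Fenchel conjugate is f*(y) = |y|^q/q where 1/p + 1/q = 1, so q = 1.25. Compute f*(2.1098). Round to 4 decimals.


The conjugate exponent q satisfies 1/p + 1/q = 1.
p = 5, so q = 5/(5 - 1) = 1.25
|y|^q = 2.1098^1.25 = 2.5427
f*(2.1098) = 2.5427 / 1.25 = 2.0342


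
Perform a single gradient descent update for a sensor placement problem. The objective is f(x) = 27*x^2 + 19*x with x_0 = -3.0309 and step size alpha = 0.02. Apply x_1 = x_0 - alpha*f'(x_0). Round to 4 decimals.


We compute the gradient at x_0 and apply the update.
f'(x) = 54*x + 19
f'(-3.0309) = 54*-3.0309 + 19 = -144.6686
x_1 = -3.0309 - 0.02*-144.6686 = -0.1375


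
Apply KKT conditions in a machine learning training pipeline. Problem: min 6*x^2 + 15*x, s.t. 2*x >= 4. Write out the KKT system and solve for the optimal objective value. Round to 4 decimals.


Step 1: Try lambda = 0 (constraint inactive).
x_unc = -15/(2*6) = -1.25
Check: 2*-1.25 = -2.5 < 4 -- violated!
Step 2: Constraint must be active: 2*x = 4
x* = 4/2 = 2.0
lambda = (2*6*2.0 + 15)/2 = 19.5
Step 3: Compute optimal value.
f(x*) = 6*2.0^2 + 15*2.0 = 54.0


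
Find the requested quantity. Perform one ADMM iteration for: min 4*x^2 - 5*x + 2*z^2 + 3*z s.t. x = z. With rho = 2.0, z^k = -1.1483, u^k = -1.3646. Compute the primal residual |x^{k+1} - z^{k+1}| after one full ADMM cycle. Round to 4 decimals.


ADMM iteration with rho = 2.0, z^k = -1.1483, u^k = -1.3646
Step 1: x-update.
Minimize 4*x^2 - 5*x + (2.0/2)*(x + 1.1483 - 1.3646)^2
FOC: (2*4 + 2.0)*x = 5 + 2.0*(-1.1483 + 1.3646)
x^{k+1} = 0.5433
Step 2: z-update.
Minimize 2*z^2 + 3*z + (2.0/2)*(0.5433 - z - 1.3646)^2
FOC: (2*2 + 2.0)*z = -3 + 2.0*(0.5433 - 1.3646)
z^{k+1} = -0.7738
Step 3: u-update.
u^{k+1} = -1.3646 + 0.5433 + 0.7738 = -0.0476
Step 4: Primal residual = |0.5433 + 0.7738| = 1.317


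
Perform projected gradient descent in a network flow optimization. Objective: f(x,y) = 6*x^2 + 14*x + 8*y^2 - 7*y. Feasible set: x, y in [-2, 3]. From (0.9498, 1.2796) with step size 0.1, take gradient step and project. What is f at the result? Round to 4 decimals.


Step 1: Compute gradient at (0.9498, 1.2796).
grad_x = 2*6*0.9498 + 14 = 25.3976
grad_y = 2*8*1.2796 - 7 = 13.4736
Step 2: Gradient step.
x_raw = 0.9498 - 0.1*25.3976 = -1.59
y_raw = 1.2796 - 0.1*13.4736 = -0.0678
Step 3: Project onto [-2, 3].
x_proj = clip(-1.59) = -1.59
y_proj = clip(-0.0678) = -0.0678
Step 4: Evaluate f.
f(-1.59, -0.0678) = -6.5806


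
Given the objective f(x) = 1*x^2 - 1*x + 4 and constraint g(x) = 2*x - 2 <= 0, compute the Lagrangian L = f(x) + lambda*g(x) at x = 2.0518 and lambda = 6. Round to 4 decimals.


Step 1: Evaluate f(x).
f(2.0518) = 1*2.0518^2 - 1*2.0518 + 4 = 6.1581
Step 2: Evaluate g(x).
g(2.0518) = 2*2.0518 - 2 = 2.1036
Step 3: Compute Lagrangian.
L = 6.1581 + 6*2.1036 = 18.7797


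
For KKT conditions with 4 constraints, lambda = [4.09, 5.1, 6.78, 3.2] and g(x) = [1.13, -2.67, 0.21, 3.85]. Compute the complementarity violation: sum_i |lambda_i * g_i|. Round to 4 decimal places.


KKT complementary slackness check:
lambda_1 * g_1 = 4.09 * 1.13 = 4.6217
lambda_2 * g_2 = 5.1 * -2.67 = -13.617
lambda_3 * g_3 = 6.78 * 0.21 = 1.4238
lambda_4 * g_4 = 3.2 * 3.85 = 12.32
Total violation = 4.6217 + 13.617 + 1.4238 + 12.32 = 31.9825


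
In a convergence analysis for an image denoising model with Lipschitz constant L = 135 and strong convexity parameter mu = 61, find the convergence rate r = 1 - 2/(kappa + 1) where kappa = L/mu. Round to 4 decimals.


Step 1: Compute the condition number.
kappa = L/mu = 135/61 = 2.2131
Step 2: Compute the convergence rate.
r = 1 - 2/(kappa + 1) = 1 - 2*mu/(L + mu) = (L - mu)/(L + mu) = 74/196 = 0.3776


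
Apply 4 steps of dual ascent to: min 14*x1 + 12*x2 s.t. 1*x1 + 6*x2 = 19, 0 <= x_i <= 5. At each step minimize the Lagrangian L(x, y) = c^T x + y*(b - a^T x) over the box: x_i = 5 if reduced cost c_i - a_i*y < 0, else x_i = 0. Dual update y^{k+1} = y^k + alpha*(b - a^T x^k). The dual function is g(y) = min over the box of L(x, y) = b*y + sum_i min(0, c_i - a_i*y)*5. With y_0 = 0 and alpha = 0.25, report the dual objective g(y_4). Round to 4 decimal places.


Dual ascent for LP: min 14*x1 + 12*x2, 1*x1 + 6*x2 = 19, 0 <= x_i <= 5
Step 1: y^k = 0.0, reduced costs: (14.0, 12.0)
  x^k = (0.0, 0.0), subgradient = b - a^T x = 19.0
  y^{k+1} = 0.0 + 0.25*19.0 = 4.75
Step 2: y^k = 4.75, reduced costs: (9.25, -16.5)
  x^k = (0.0, 5.0), subgradient = b - a^T x = -11.0
  y^{k+1} = 4.75 + 0.25*-11.0 = 2.0
Step 3: y^k = 2.0, reduced costs: (12.0, 0.0)
  x^k = (0.0, 0.0), subgradient = b - a^T x = 19.0
  y^{k+1} = 2.0 + 0.25*19.0 = 6.75
Step 4: y^k = 6.75, reduced costs: (7.25, -28.5)
  x^k = (0.0, 5.0), subgradient = b - a^T x = -11.0
  y^{k+1} = 6.75 + 0.25*-11.0 = 4.0
Dual objective at y_4 = 4.0: reduced costs (10.0, -12.0), box minimizer x = (0.0, 5.0)
g(y_4) = b*y + (c1 - a1*y)*x1 + (c2 - a2*y)*x2 = 19*4.0 + 10.0*0.0 + (-12.0)*5.0 = 76.0 + 0.0 - 60.0 = 16.0


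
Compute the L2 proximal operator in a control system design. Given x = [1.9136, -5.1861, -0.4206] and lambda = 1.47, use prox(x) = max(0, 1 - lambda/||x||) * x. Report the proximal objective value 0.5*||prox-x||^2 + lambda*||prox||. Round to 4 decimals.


Step 1: Compute ||x||.
||x|| = 5.5439
Step 2: Compute scaling factor.
scale = max(0, 1 - 1.47/5.5439) = 0.7348
Step 3: prox(x) = [1.4062, -3.811, -0.3091]
||prox(x)|| = 4.0739
Step 4: Proximal objective.
0.5*||prox-x||^2 = 1.0805
lambda*||prox|| = 5.9886
Total = 7.069


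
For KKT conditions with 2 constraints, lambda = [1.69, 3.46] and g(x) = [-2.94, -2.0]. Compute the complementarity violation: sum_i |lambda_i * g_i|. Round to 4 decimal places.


KKT complementary slackness check:
lambda_1 * g_1 = 1.69 * -2.94 = -4.9686
lambda_2 * g_2 = 3.46 * -2.0 = -6.92
Total violation = 4.9686 + 6.92 = 11.8886


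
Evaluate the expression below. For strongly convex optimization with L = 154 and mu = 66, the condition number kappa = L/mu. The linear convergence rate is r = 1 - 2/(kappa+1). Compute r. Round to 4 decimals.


Step 1: Compute the condition number.
kappa = L/mu = 154/66 = 2.3333
Step 2: Compute the convergence rate.
r = 1 - 2/(kappa + 1) = 1 - 2*mu/(L + mu) = (L - mu)/(L + mu) = 88/220 = 0.4


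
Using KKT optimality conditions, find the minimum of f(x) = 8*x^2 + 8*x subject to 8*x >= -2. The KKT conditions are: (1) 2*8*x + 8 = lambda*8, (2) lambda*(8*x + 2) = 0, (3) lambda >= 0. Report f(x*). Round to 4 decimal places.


Step 1: Try lambda = 0 (constraint inactive).
x_unc = -8/(2*8) = -0.5
Check: 8*-0.5 = -4.0 < -2 -- violated!
Step 2: Constraint must be active: 8*x = -2
x* = -2/8 = -0.25
lambda = (2*8*(-0.25) + 8)/8 = 0.5
Step 3: Compute optimal value.
f(x*) = 8*(-0.25)^2 + 8*(-0.25) = -1.5


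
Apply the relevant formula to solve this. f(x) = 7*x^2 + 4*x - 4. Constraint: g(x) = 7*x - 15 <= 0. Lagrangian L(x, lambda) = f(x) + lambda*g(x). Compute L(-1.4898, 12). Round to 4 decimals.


Step 1: Evaluate f(x).
f(-1.4898) = 7*(-1.4898)^2 + 4*(-1.4898) - 4 = 5.5773
Step 2: Evaluate g(x).
g(-1.4898) = 7*-1.4898 - 15 = -25.4286
Step 3: Compute Lagrangian.
L = 5.5773 + 12*-25.4286 = -299.5659


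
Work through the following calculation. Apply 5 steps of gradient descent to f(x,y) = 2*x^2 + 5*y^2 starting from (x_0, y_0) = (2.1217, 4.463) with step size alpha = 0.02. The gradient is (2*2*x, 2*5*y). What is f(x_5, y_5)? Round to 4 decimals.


Gradient descent on f(x,y) = 2*x^2 + 5*y^2.
Starting point: (2.1217, 4.463), alpha = 0.02
Step 1: grad_x = 2*2*2.1217 = 8.4868, grad_y = 2*5*4.463 = 44.63
  x_1 = 2.1217 - 0.02*8.4868 = 1.952
  y_1 = 4.463 - 0.02*44.63 = 3.5704
Step 2: grad_x = 2*2*1.952 = 7.8079, grad_y = 2*5*3.5704 = 35.704
  x_2 = 1.952 - 0.02*7.8079 = 1.7958
  y_2 = 3.5704 - 0.02*35.704 = 2.8563
Step 3: grad_x = 2*2*1.7958 = 7.1832, grad_y = 2*5*2.8563 = 28.5632
  x_3 = 1.7958 - 0.02*7.1832 = 1.6521
  y_3 = 2.8563 - 0.02*28.5632 = 2.2851
Step 4: grad_x = 2*2*1.6521 = 6.6086, grad_y = 2*5*2.2851 = 22.8506
  x_4 = 1.6521 - 0.02*6.6086 = 1.52
  y_4 = 2.2851 - 0.02*22.8506 = 1.828
Step 5: grad_x = 2*2*1.52 = 6.0799, grad_y = 2*5*1.828 = 18.2804
  x_5 = 1.52 - 0.02*6.0799 = 1.3984
  y_5 = 1.828 - 0.02*18.2804 = 1.4624
f(1.3984, 1.4624) = 2*1.3984^2 + 5*1.4624^2 = 14.6045


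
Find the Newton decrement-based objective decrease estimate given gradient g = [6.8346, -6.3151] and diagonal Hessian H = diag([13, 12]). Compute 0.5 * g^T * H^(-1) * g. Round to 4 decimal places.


Step 1: H is diagonal, so H^(-1) * g = [0.5257, -0.5263].
Step 2: g^T H^(-1) g = sum_i g_i^2 / H_ii
  = (6.8346)^2/13 + (-6.3151)^2/12
  = 3.5932 + 3.3234 = 6.9166
Step 3: Objective decrease = 0.5 * g^T H^(-1) g = 3.4583


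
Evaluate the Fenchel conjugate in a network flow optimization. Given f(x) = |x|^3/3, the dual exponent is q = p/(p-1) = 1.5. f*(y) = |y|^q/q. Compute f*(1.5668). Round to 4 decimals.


The conjugate exponent q satisfies 1/p + 1/q = 1.
p = 3, so q = 3/(3 - 1) = 1.5
|y|^q = 1.5668^1.5 = 1.9612
f*(1.5668) = 1.9612 / 1.5 = 1.3075


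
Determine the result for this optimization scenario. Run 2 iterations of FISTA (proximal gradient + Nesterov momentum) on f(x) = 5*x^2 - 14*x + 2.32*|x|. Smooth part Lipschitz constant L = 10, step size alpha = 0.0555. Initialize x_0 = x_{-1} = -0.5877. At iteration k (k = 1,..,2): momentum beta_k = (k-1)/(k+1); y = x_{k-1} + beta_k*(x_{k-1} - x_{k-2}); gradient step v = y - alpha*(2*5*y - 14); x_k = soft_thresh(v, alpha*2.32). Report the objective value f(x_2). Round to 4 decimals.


FISTA on f(x) = 5*x^2 - 14*x + 2.32*|x|
L = 10, alpha = 0.0555
Iteration 1: beta = 0.0, y = -0.5877 + 0.0*(-0.5877 + 0.5877) = -0.5877
  grad(y) = -19.877, v = y - alpha*grad = 0.5155
  prox(v) = soft_thresh(0.5155, 0.1288) = 0.3867
Iteration 2: beta = 0.3333, y = 0.3867 + 0.3333*(0.3867 + 0.5877) = 0.7115
  grad(y) = -6.8848, v = y - alpha*grad = 1.0936
  prox(v) = soft_thresh(1.0936, 0.1288) = 0.9649
f(x_2) = 5*0.9649^2 - 14*0.9649 + 2.32*|0.9649| = -6.6148


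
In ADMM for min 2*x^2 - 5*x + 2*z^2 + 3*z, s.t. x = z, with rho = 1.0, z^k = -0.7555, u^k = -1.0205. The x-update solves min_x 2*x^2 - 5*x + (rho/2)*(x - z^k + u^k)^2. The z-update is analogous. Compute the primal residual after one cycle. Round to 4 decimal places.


ADMM iteration with rho = 1.0, z^k = -0.7555, u^k = -1.0205
Step 1: x-update.
Minimize 2*x^2 - 5*x + (1.0/2)*(x + 0.7555 - 1.0205)^2
FOC: (2*2 + 1.0)*x = 5 + 1.0*(-0.7555 + 1.0205)
x^{k+1} = 1.053
Step 2: z-update.
Minimize 2*z^2 + 3*z + (1.0/2)*(1.053 - z - 1.0205)^2
FOC: (2*2 + 1.0)*z = -3 + 1.0*(1.053 - 1.0205)
z^{k+1} = -0.5935
Step 3: u-update.
u^{k+1} = -1.0205 + 1.053 + 0.5935 = 0.626
Step 4: Primal residual = |1.053 + 0.5935| = 1.6465


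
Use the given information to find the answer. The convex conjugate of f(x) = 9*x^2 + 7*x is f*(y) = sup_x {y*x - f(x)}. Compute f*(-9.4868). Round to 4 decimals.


f*(y) = sup_x {y*x - a*x^2 - b*x} = sup_x {(y-b)*x - a*x^2}
FOC: (y - b) - 2a*x = 0 => x* = (y - b)/(2a)
x* = (-9.4868 - 7)/(2*9) = -0.9159
f*(-9.4868) = (y-b)^2/(4a) = (-9.4868 - 7)^2/(4*9)
= 271.8146/36 = 7.5504


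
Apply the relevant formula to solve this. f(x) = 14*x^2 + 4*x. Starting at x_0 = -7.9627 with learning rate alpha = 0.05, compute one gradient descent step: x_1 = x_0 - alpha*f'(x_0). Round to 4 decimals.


We compute the gradient at x_0 and apply the update.
f'(x) = 28*x + 4
f'(-7.9627) = 28*-7.9627 + 4 = -218.9556
x_1 = -7.9627 - 0.05*-218.9556 = 2.9851


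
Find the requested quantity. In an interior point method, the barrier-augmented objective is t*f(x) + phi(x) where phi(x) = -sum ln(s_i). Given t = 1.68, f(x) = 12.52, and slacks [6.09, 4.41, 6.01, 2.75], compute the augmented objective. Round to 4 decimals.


Step 1: Compute log-barrier.
ln values: [1.8066, 1.4839, 1.7934, 1.0116]
phi = -(1.8066 + 1.4839 + 1.7934 + 1.0116) = -6.0955
Step 2: Compute augmented objective.
t*f(x) = 1.68*12.52 = 21.0336
Total = 21.0336 - 6.0955 = 14.9381


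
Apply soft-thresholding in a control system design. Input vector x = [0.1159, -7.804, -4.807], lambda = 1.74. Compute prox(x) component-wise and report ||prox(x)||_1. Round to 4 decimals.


Soft-thresholding with lambda = 1.74:
prox(0.1159) = sign(0.1159)*max(|0.1159| - 1.74, 0) = 0.0
prox(-7.804) = sign(-7.804)*max(|-7.804| - 1.74, 0) = -6.064
prox(-4.807) = sign(-4.807)*max(|-4.807| - 1.74, 0) = -3.067
prox(x) = [0.0, -6.064, -3.067]
||prox(x)||_1 = 0.0 + 6.064 + 3.067 = 9.131


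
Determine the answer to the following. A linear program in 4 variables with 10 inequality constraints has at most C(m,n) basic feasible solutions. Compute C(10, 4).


Each vertex corresponds to some choice of n active constraints out of m, so the number of vertices is at most C(m, n) = m! / (n!(m-n)!).
m = 10, n = 4
Numerator: 10 * 9 * 8 * 7
Denominator: 4! = 24
C(10, 4) = 210


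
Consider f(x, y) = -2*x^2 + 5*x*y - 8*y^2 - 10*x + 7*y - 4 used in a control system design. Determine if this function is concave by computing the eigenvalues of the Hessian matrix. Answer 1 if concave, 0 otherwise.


The Hessian of f(x,y) = -2*x^2 + 5*x*y - 8*y^2 - 10*x + 7*y - 4 is:
H = [[-4, 5], [5, -16]]
Trace = -4 - 16 = -20
Determinant = -4*-16 - (5)^2 = 39
Discriminant = (-20)^2 - 4*39 = 244.0
Eigenvalues: lambda_1 = -17.8102, lambda_2 = -2.1898
The function is concave.

1


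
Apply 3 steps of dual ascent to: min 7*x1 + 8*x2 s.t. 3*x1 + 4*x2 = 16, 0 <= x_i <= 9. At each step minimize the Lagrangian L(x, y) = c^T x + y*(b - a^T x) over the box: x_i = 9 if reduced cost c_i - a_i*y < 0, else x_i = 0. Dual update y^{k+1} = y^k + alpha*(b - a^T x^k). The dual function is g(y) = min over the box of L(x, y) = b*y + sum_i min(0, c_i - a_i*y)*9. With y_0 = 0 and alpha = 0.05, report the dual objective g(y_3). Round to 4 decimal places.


Dual ascent for LP: min 7*x1 + 8*x2, 3*x1 + 4*x2 = 16, 0 <= x_i <= 9
Step 1: y^k = 0.0, reduced costs: (7.0, 8.0)
  x^k = (0.0, 0.0), subgradient = b - a^T x = 16.0
  y^{k+1} = 0.0 + 0.05*16.0 = 0.8
Step 2: y^k = 0.8, reduced costs: (4.6, 4.8)
  x^k = (0.0, 0.0), subgradient = b - a^T x = 16.0
  y^{k+1} = 0.8 + 0.05*16.0 = 1.6
Step 3: y^k = 1.6, reduced costs: (2.2, 1.6)
  x^k = (0.0, 0.0), subgradient = b - a^T x = 16.0
  y^{k+1} = 1.6 + 0.05*16.0 = 2.4
Dual objective at y_3 = 2.4: reduced costs (-0.2, -1.6), box minimizer x = (9.0, 9.0)
g(y_3) = b*y + (c1 - a1*y)*x1 + (c2 - a2*y)*x2 = 16*2.4 + (-0.2)*9.0 + (-1.6)*9.0 = 38.4 - 1.8 - 14.4 = 22.2


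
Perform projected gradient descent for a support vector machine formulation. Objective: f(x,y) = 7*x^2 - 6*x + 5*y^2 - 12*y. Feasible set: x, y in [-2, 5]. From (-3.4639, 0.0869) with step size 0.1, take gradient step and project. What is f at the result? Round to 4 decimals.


Step 1: Compute gradient at (-3.4639, 0.0869).
grad_x = 2*7*-3.4639 - 6 = -54.4946
grad_y = 2*5*0.0869 - 12 = -11.131
Step 2: Gradient step.
x_raw = -3.4639 - 0.1*-54.4946 = 1.9856
y_raw = 0.0869 - 0.1*-11.131 = 1.2
Step 3: Project onto [-2, 5].
x_proj = clip(1.9856) = 1.9856
y_proj = clip(1.2) = 1.2
Step 4: Evaluate f.
f(1.9856, 1.2) = 8.4838


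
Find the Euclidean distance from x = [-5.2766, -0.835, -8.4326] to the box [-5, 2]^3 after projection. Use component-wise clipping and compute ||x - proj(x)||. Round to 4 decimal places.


Project each component onto [-5, 2].
clip(-5.2766) = -5.0, clip(-0.835) = -0.835, clip(-8.4326) = -5.0
Projection = [-5.0, -0.835, -5.0]
Squared diffs: [0.0765, 0.0, 11.7827]
Distance = sqrt(11.8592) = 3.4437


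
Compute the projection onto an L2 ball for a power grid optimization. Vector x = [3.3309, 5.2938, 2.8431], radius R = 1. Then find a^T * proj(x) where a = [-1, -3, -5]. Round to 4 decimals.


Step 1: Compute ||x|| (intermediates to 6 decimals).
||x|| = sqrt(3.3309^2 + 5.2938^2 + 2.8431^2) = 6.870403
Step 2: Project.
Since ||x|| > R, scale = R/||x|| = 1/6.870403 = 0.145552, proj(x) = scale * x
proj(x) = [0.484819, 0.770523, 0.413819]
Step 3: Dot product.
a^T * proj(x) = -1*0.484819 - 3*0.770523 - 5*0.413819 = -4.8655


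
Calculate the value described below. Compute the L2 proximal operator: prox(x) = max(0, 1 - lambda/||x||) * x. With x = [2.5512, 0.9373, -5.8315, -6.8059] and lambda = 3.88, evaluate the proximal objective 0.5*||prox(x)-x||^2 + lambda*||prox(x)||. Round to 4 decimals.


Step 1: Compute ||x||.
||x|| = 9.3656
Step 2: Compute scaling factor.
scale = max(0, 1 - 3.88/9.3656) = 0.5857
Step 3: prox(x) = [1.4943, 0.549, -3.4156, -3.9863]
||prox(x)|| = 5.4856
Step 4: Proximal objective.
0.5*||prox-x||^2 = 7.5272
lambda*||prox|| = 21.2841
Total = 28.8112


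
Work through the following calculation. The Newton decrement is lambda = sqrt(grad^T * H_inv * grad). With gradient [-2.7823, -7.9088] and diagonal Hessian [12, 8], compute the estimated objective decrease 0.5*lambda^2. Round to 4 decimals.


Step 1: H is diagonal, so H^(-1) * g = [-0.2319, -0.9886].
Step 2: g^T H^(-1) g = sum_i g_i^2 / H_ii
  = (-2.7823)^2/12 + (-7.9088)^2/8
  = 0.6451 + 7.8186 = 8.4637
Step 3: Objective decrease = 0.5 * g^T H^(-1) g = 4.2319


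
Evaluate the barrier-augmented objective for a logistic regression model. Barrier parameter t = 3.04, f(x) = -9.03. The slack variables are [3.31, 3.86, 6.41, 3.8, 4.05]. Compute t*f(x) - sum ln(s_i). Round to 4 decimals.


Step 1: Compute log-barrier.
ln values: [1.1969, 1.3507, 1.8579, 1.335, 1.3987]
phi = -(1.1969 + 1.3507 + 1.8579 + 1.335 + 1.3987) = -7.1392
Step 2: Compute augmented objective.
t*f(x) = 3.04*-9.03 = -27.4512
Total = -27.4512 - 7.1392 = -34.5904


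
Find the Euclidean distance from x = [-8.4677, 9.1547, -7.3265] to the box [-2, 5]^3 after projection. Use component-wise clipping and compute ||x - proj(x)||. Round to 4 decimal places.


Project each component onto [-2, 5].
clip(-8.4677) = -2.0, clip(9.1547) = 5.0, clip(-7.3265) = -2.0
Projection = [-2.0, 5.0, -2.0]
Squared diffs: [41.8311, 17.2615, 28.3716]
Distance = sqrt(87.4642) = 9.3522


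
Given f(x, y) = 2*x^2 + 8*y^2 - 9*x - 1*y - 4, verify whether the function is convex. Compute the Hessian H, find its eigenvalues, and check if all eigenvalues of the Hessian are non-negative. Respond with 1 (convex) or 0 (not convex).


The Hessian of f(x,y) = 2*x^2 + 8*y^2 - 9*x - 1*y - 4 is:
H = [[4, 0], [0, 16]]
Trace = 4 + 16 = 20
Determinant = 4*16 - (0)^2 = 64
Discriminant = (20)^2 - 4*64 = 144.0
Eigenvalues: lambda_1 = 4.0, lambda_2 = 16.0
The function is convex.

1


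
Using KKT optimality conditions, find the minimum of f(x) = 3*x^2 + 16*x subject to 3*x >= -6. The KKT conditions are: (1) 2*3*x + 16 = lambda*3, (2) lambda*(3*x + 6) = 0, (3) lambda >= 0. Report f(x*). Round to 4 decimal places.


Step 1: Try lambda = 0 (constraint inactive).
x_unc = -16/(2*3) = -2.6667
Check: 3*-2.6667 = -8.0001 < -6 -- violated!
Step 2: Constraint must be active: 3*x = -6
x* = -6/3 = -2.0
lambda = (2*3*(-2.0) + 16)/3 = 1.3333
Step 3: Compute optimal value.
f(x*) = 3*(-2.0)^2 + 16*(-2.0) = -20.0


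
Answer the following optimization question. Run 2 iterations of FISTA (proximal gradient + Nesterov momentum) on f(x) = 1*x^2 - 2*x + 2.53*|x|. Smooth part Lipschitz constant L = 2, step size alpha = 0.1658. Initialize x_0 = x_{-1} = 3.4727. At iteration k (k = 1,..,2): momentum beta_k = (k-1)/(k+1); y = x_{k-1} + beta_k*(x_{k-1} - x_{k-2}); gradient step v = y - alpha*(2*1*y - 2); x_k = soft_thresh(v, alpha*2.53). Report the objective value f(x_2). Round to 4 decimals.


FISTA on f(x) = 1*x^2 - 2*x + 2.53*|x|
L = 2, alpha = 0.1658
Iteration 1: beta = 0.0, y = 3.4727 + 0.0*(3.4727 - 3.4727) = 3.4727
  grad(y) = 4.9454, v = y - alpha*grad = 2.6528
  prox(v) = soft_thresh(2.6528, 0.4195) = 2.2333
Iteration 2: beta = 0.3333, y = 2.2333 + 0.3333*(2.2333 - 3.4727) = 1.8201
  grad(y) = 1.6403, v = y - alpha*grad = 1.5482
  prox(v) = soft_thresh(1.5482, 0.4195) = 1.1287
f(x_2) = 1*1.1287^2 - 2*1.1287 + 2.53*|1.1287| = 1.8722


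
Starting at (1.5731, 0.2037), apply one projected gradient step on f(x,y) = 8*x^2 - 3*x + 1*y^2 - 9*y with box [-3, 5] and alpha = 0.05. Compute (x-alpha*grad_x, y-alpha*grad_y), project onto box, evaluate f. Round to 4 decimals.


Step 1: Compute gradient at (1.5731, 0.2037).
grad_x = 2*8*1.5731 - 3 = 22.1696
grad_y = 2*1*0.2037 - 9 = -8.5926
Step 2: Gradient step.
x_raw = 1.5731 - 0.05*22.1696 = 0.4646
y_raw = 0.2037 - 0.05*-8.5926 = 0.6333
Step 3: Project onto [-3, 5].
x_proj = clip(0.4646) = 0.4646
y_proj = clip(0.6333) = 0.6333
Step 4: Evaluate f.
f(0.4646, 0.6333) = -4.9657


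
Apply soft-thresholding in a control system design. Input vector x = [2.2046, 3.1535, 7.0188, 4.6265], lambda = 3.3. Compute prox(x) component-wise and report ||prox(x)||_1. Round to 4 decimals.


Soft-thresholding with lambda = 3.3:
prox(2.2046) = sign(2.2046)*max(|2.2046| - 3.3, 0) = 0.0
prox(3.1535) = sign(3.1535)*max(|3.1535| - 3.3, 0) = 0.0
prox(7.0188) = sign(7.0188)*max(|7.0188| - 3.3, 0) = 3.7188
prox(4.6265) = sign(4.6265)*max(|4.6265| - 3.3, 0) = 1.3265
prox(x) = [0.0, 0.0, 3.7188, 1.3265]
||prox(x)||_1 = 0.0 + 0.0 + 3.7188 + 1.3265 = 5.0453


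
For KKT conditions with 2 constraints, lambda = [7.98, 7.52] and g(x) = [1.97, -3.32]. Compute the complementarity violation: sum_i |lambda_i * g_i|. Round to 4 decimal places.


KKT complementary slackness check:
lambda_1 * g_1 = 7.98 * 1.97 = 15.7206
lambda_2 * g_2 = 7.52 * -3.32 = -24.9664
Total violation = 15.7206 + 24.9664 = 40.687


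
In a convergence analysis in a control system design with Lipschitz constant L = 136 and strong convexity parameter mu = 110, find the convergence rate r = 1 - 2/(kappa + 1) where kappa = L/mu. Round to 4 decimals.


Step 1: Compute the condition number.
kappa = L/mu = 136/110 = 1.2364
Step 2: Compute the convergence rate.
r = 1 - 2/(kappa + 1) = 1 - 2*mu/(L + mu) = (L - mu)/(L + mu) = 26/246 = 0.1057


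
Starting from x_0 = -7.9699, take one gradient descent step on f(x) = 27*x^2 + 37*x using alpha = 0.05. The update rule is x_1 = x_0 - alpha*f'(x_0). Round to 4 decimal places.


We compute the gradient at x_0 and apply the update.
f'(x) = 54*x + 37
f'(-7.9699) = 54*-7.9699 + 37 = -393.3746
x_1 = -7.9699 - 0.05*-393.3746 = 11.6988


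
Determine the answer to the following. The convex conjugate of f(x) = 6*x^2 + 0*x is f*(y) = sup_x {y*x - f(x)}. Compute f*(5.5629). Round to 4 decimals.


f*(y) = sup_x {y*x - a*x^2 - b*x} = sup_x {(y-b)*x - a*x^2}
FOC: (y - b) - 2a*x = 0 => x* = (y - b)/(2a)
x* = (5.5629 - 0)/(2*6) = 0.4636
f*(5.5629) = (y-b)^2/(4a) = (5.5629 - 0)^2/(4*6)
= 30.9459/24 = 1.2894


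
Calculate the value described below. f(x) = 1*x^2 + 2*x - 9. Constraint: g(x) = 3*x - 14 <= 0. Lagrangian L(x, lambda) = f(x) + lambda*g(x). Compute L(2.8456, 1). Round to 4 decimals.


Step 1: Evaluate f(x).
f(2.8456) = 1*2.8456^2 + 2*2.8456 - 9 = 4.7886
Step 2: Evaluate g(x).
g(2.8456) = 3*2.8456 - 14 = -5.4632
Step 3: Compute Lagrangian.
L = 4.7886 + 1*-5.4632 = -0.6746


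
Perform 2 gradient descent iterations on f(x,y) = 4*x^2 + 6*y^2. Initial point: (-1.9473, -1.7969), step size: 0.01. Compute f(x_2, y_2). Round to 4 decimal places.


Gradient descent on f(x,y) = 4*x^2 + 6*y^2.
Starting point: (-1.9473, -1.7969), alpha = 0.01
Step 1: grad_x = 2*4*-1.9473 = -15.5784, grad_y = 2*6*-1.7969 = -21.5628
  x_1 = -1.9473 - 0.01*-15.5784 = -1.7915
  y_1 = -1.7969 - 0.01*-21.5628 = -1.5813
Step 2: grad_x = 2*4*-1.7915 = -14.3321, grad_y = 2*6*-1.5813 = -18.9753
  x_2 = -1.7915 - 0.01*-14.3321 = -1.6482
  y_2 = -1.5813 - 0.01*-18.9753 = -1.3915
f(-1.6482, -1.3915) = 4*(-1.6482)^2 + 6*(-1.3915)^2 = 22.4841


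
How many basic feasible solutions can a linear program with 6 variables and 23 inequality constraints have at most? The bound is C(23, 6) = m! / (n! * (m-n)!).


Each vertex corresponds to some choice of n active constraints out of m, so the number of vertices is at most C(m, n) = m! / (n!(m-n)!).
m = 23, n = 6
Numerator: 23 * 22 * 21 * 20 * 19 * 18
Denominator: 6! = 720
C(23, 6) = 100947


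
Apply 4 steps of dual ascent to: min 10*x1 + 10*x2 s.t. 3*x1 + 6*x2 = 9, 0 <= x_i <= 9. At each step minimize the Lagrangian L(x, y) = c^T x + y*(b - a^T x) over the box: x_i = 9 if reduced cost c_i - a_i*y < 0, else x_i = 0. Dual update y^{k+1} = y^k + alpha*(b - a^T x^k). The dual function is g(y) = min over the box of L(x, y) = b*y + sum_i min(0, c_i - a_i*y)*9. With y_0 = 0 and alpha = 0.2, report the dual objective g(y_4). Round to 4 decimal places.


Dual ascent for LP: min 10*x1 + 10*x2, 3*x1 + 6*x2 = 9, 0 <= x_i <= 9
Step 1: y^k = 0.0, reduced costs: (10.0, 10.0)
  x^k = (0.0, 0.0), subgradient = b - a^T x = 9.0
  y^{k+1} = 0.0 + 0.2*9.0 = 1.8
Step 2: y^k = 1.8, reduced costs: (4.6, -0.8)
  x^k = (0.0, 9.0), subgradient = b - a^T x = -45.0
  y^{k+1} = 1.8 + 0.2*-45.0 = -7.2
Step 3: y^k = -7.2, reduced costs: (31.6, 53.2)
  x^k = (0.0, 0.0), subgradient = b - a^T x = 9.0
  y^{k+1} = -7.2 + 0.2*9.0 = -5.4
Step 4: y^k = -5.4, reduced costs: (26.2, 42.4)
  x^k = (0.0, 0.0), subgradient = b - a^T x = 9.0
  y^{k+1} = -5.4 + 0.2*9.0 = -3.6
Dual objective at y_4 = -3.6: reduced costs (20.8, 31.6), box minimizer x = (0.0, 0.0)
g(y_4) = b*y + (c1 - a1*y)*x1 + (c2 - a2*y)*x2 = 9*(-3.6) + 20.8*0.0 + 31.6*0.0 = -32.4 + 0.0 + 0.0 = -32.4


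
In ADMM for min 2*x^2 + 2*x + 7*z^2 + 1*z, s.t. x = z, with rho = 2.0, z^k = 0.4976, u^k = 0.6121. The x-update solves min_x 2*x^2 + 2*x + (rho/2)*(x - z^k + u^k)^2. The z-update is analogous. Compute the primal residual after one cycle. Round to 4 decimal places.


ADMM iteration with rho = 2.0, z^k = 0.4976, u^k = 0.6121
Step 1: x-update.
Minimize 2*x^2 + 2*x + (2.0/2)*(x - 0.4976 + 0.6121)^2
FOC: (2*2 + 2.0)*x = -2 + 2.0*(0.4976 - 0.6121)
x^{k+1} = -0.3715
Step 2: z-update.
Minimize 7*z^2 + 1*z + (2.0/2)*(-0.3715 - z + 0.6121)^2
FOC: (2*7 + 2.0)*z = -1 + 2.0*(-0.3715 + 0.6121)
z^{k+1} = -0.0324
Step 3: u-update.
u^{k+1} = 0.6121 - 0.3715 + 0.0324 = 0.273
Step 4: Primal residual = |-0.3715 + 0.0324| = 0.3391


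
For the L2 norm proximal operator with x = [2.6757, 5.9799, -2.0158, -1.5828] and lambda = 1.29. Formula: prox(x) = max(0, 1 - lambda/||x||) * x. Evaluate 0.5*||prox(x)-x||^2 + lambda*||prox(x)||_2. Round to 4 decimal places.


Step 1: Compute ||x||.
||x|| = 7.0347
Step 2: Compute scaling factor.
scale = max(0, 1 - 1.29/7.0347) = 0.8166
Step 3: prox(x) = [2.185, 4.8833, -1.6462, -1.2926]
||prox(x)|| = 5.7447
Step 4: Proximal objective.
0.5*||prox-x||^2 = 0.8321
lambda*||prox|| = 7.4107
Total = 8.2427


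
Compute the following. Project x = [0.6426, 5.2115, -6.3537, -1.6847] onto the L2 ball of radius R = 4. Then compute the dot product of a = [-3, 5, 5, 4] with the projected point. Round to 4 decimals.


Step 1: Compute ||x|| (intermediates to 6 decimals).
||x|| = sqrt(0.6426^2 + 5.2115^2 + (-6.3537)^2 + (-1.6847)^2) = 8.413108
Step 2: Project.
Since ||x|| > R, scale = R/||x|| = 4/8.413108 = 0.475449, proj(x) = scale * x
proj(x) = [0.305524, 2.477802, -3.02086, -0.800989]
Step 3: Dot product.
a^T * proj(x) = -3*0.305524 + 5*2.477802 + 5*(-3.02086) + 4*(-0.800989) = -6.8358


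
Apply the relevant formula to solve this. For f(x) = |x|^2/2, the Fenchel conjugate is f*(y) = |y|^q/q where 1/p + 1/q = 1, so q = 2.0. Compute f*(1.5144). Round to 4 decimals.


The conjugate exponent q satisfies 1/p + 1/q = 1.
p = 2, so q = 2/(2 - 1) = 2.0
|y|^q = 1.5144^2.0 = 2.2934
f*(1.5144) = 2.2934 / 2.0 = 1.1467


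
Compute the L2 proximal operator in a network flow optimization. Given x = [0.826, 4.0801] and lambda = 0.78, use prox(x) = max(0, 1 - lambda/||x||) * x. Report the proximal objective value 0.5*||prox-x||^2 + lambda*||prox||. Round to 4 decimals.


Step 1: Compute ||x||.
||x|| = 4.1629
Step 2: Compute scaling factor.
scale = max(0, 1 - 0.78/4.1629) = 0.8126
Step 3: prox(x) = [0.6712, 3.3156]
||prox(x)|| = 3.3829
Step 4: Proximal objective.
0.5*||prox-x||^2 = 0.3042
lambda*||prox|| = 2.6387
Total = 2.9428


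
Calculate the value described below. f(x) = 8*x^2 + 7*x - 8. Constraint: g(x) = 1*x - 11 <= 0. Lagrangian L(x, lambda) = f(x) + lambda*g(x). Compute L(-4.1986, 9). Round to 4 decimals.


Step 1: Evaluate f(x).
f(-4.1986) = 8*(-4.1986)^2 + 7*(-4.1986) - 8 = 103.6357
Step 2: Evaluate g(x).
g(-4.1986) = 1*-4.1986 - 11 = -15.1986
Step 3: Compute Lagrangian.
L = 103.6357 + 9*-15.1986 = -33.1517


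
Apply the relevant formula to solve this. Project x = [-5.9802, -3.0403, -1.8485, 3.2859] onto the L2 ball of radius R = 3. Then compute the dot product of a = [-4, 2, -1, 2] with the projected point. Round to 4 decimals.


Step 1: Compute ||x|| (intermediates to 6 decimals).
||x|| = sqrt((-5.9802)^2 + (-3.0403)^2 + (-1.8485)^2 + 3.2859^2) = 7.695473
Step 2: Project.
Since ||x|| > R, scale = R/||x|| = 3/7.695473 = 0.38984, proj(x) = scale * x
proj(x) = [-2.331321, -1.185231, -0.720619, 1.280975]
Step 3: Dot product.
a^T * proj(x) = -4*(-2.331321) + 2*(-1.185231) - 1*(-0.720619) + 2*1.280975 = 10.2374


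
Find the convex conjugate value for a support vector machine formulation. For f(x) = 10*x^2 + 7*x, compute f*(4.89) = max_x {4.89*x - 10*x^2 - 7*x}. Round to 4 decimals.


f*(y) = sup_x {y*x - a*x^2 - b*x} = sup_x {(y-b)*x - a*x^2}
FOC: (y - b) - 2a*x = 0 => x* = (y - b)/(2a)
x* = (4.89 - 7)/(2*10) = -0.1055
f*(4.89) = (y-b)^2/(4a) = (4.89 - 7)^2/(4*10)
= 4.4521/40 = 0.1113


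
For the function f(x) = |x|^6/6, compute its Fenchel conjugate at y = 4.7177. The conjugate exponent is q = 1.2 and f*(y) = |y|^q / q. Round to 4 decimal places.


The conjugate exponent q satisfies 1/p + 1/q = 1.
p = 6, so q = 6/(6 - 1) = 1.2
|y|^q = 4.7177^1.2 = 6.4339
f*(4.7177) = 6.4339 / 1.2 = 5.3616


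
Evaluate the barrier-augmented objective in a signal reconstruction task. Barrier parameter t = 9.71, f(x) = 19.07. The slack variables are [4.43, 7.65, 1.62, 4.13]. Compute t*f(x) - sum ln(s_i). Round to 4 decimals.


Step 1: Compute log-barrier.
ln values: [1.4884, 2.0347, 0.4824, 1.4183]
phi = -(1.4884 + 2.0347 + 0.4824 + 1.4183) = -5.4238
Step 2: Compute augmented objective.
t*f(x) = 9.71*19.07 = 185.1697
Total = 185.1697 - 5.4238 = 179.7459


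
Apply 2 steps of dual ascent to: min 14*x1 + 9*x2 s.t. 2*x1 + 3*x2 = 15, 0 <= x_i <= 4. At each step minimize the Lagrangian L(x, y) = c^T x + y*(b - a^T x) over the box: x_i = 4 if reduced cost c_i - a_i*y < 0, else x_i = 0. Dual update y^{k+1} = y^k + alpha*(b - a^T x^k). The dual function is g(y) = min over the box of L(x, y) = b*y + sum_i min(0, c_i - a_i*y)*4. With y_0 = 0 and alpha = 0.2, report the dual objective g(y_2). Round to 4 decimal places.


Dual ascent for LP: min 14*x1 + 9*x2, 2*x1 + 3*x2 = 15, 0 <= x_i <= 4
Step 1: y^k = 0.0, reduced costs: (14.0, 9.0)
  x^k = (0.0, 0.0), subgradient = b - a^T x = 15.0
  y^{k+1} = 0.0 + 0.2*15.0 = 3.0
Step 2: y^k = 3.0, reduced costs: (8.0, 0.0)
  x^k = (0.0, 0.0), subgradient = b - a^T x = 15.0
  y^{k+1} = 3.0 + 0.2*15.0 = 6.0
Dual objective at y_2 = 6.0: reduced costs (2.0, -9.0), box minimizer x = (0.0, 4.0)
g(y_2) = b*y + (c1 - a1*y)*x1 + (c2 - a2*y)*x2 = 15*6.0 + 2.0*0.0 + (-9.0)*4.0 = 90.0 + 0.0 - 36.0 = 54.0


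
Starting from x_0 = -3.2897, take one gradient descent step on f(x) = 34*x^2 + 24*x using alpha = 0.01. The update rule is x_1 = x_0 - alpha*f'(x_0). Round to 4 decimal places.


We compute the gradient at x_0 and apply the update.
f'(x) = 68*x + 24
f'(-3.2897) = 68*-3.2897 + 24 = -199.6996
x_1 = -3.2897 - 0.01*-199.6996 = -1.2927


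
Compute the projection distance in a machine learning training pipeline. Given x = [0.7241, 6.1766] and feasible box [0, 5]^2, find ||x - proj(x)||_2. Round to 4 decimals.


Project each component onto [0, 5].
clip(0.7241) = 0.7241, clip(6.1766) = 5.0
Projection = [0.7241, 5.0]
Squared diffs: [0.0, 1.3844]
Distance = sqrt(1.3844) = 1.1766


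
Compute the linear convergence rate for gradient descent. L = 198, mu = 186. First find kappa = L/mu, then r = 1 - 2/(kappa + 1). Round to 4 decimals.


Step 1: Compute the condition number.
kappa = L/mu = 198/186 = 1.0645
Step 2: Compute the convergence rate.
r = 1 - 2/(kappa + 1) = 1 - 2*mu/(L + mu) = (L - mu)/(L + mu) = 12/384 = 0.0313


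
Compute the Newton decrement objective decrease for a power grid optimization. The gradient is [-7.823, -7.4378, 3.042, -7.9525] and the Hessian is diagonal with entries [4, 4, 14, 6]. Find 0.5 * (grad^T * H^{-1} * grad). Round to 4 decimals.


Step 1: H is diagonal, so H^(-1) * g = [-1.9558, -1.8595, 0.2173, -1.3254].
Step 2: g^T H^(-1) g = sum_i g_i^2 / H_ii
  = (-7.823)^2/4 + (-7.4378)^2/4 + (3.042)^2/14 + (-7.9525)^2/6
  = 15.2998 + 13.8302 + 0.661 + 10.5404 = 40.3314
Step 3: Objective decrease = 0.5 * g^T H^(-1) g = 20.1657


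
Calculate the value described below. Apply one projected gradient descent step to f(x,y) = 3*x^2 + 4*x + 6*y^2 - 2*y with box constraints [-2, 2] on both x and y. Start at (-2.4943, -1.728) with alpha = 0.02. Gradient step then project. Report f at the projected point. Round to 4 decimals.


Step 1: Compute gradient at (-2.4943, -1.728).
grad_x = 2*3*-2.4943 + 4 = -10.9658
grad_y = 2*6*-1.728 - 2 = -22.736
Step 2: Gradient step.
x_raw = -2.4943 - 0.02*-10.9658 = -2.275
y_raw = -1.728 - 0.02*-22.736 = -1.2733
Step 3: Project onto [-2, 2].
x_proj = clip(-2.275) = -2.0
y_proj = clip(-1.2733) = -1.2733
Step 4: Evaluate f.
f(-2.0, -1.2733) = 16.274


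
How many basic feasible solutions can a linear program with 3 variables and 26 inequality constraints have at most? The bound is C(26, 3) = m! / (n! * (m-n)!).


Each vertex corresponds to some choice of n active constraints out of m, so the number of vertices is at most C(m, n) = m! / (n!(m-n)!).
m = 26, n = 3
Numerator: 26 * 25 * 24
Denominator: 3! = 6
C(26, 3) = 2600


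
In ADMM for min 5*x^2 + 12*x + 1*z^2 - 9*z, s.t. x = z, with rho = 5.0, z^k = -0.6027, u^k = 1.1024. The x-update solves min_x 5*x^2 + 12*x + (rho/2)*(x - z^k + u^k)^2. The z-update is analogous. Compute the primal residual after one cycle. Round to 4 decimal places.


ADMM iteration with rho = 5.0, z^k = -0.6027, u^k = 1.1024
Step 1: x-update.
Minimize 5*x^2 + 12*x + (5.0/2)*(x + 0.6027 + 1.1024)^2
FOC: (2*5 + 5.0)*x = -12 + 5.0*(-0.6027 - 1.1024)
x^{k+1} = -1.3684
Step 2: z-update.
Minimize 1*z^2 - 9*z + (5.0/2)*(-1.3684 - z + 1.1024)^2
FOC: (2*1 + 5.0)*z = 9 + 5.0*(-1.3684 + 1.1024)
z^{k+1} = 1.0957
Step 3: u-update.
u^{k+1} = 1.1024 - 1.3684 - 1.0957 = -1.3617
Step 4: Primal residual = |-1.3684 - 1.0957| = 2.4641


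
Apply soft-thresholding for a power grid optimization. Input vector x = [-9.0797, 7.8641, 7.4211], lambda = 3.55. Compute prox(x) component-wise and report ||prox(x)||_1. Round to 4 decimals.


Soft-thresholding with lambda = 3.55:
prox(-9.0797) = sign(-9.0797)*max(|-9.0797| - 3.55, 0) = -5.5297
prox(7.8641) = sign(7.8641)*max(|7.8641| - 3.55, 0) = 4.3141
prox(7.4211) = sign(7.4211)*max(|7.4211| - 3.55, 0) = 3.8711
prox(x) = [-5.5297, 4.3141, 3.8711]
||prox(x)||_1 = 5.5297 + 4.3141 + 3.8711 = 13.7149
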